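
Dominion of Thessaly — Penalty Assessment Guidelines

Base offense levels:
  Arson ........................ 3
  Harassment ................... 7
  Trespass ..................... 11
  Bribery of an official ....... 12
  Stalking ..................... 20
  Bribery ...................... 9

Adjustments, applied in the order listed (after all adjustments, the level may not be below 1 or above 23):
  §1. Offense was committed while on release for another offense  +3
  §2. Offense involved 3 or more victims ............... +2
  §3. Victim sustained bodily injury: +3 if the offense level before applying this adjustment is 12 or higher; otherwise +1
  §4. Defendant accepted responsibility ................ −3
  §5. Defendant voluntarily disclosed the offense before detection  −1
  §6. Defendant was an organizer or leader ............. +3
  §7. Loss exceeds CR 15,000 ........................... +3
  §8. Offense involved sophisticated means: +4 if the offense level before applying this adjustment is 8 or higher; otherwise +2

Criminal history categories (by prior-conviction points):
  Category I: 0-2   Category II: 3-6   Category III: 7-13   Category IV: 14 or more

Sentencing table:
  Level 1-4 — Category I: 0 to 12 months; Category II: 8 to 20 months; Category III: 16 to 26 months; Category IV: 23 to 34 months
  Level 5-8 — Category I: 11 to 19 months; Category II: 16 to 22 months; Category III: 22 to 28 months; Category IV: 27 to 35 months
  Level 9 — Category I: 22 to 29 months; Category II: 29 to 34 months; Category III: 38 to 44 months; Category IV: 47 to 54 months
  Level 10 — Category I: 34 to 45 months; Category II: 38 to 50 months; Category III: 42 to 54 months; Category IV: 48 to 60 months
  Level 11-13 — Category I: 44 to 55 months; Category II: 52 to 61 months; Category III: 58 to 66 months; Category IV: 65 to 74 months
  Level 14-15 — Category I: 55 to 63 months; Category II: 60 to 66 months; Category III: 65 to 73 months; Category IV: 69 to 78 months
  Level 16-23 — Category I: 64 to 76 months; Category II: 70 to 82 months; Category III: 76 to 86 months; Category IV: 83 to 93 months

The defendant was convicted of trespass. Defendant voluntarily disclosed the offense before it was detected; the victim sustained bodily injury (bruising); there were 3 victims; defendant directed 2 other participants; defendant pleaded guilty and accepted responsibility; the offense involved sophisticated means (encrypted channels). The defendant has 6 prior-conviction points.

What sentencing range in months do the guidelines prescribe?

70-82 months

Base offense level for trespass: 11.
§1 does not apply.
§2 applies: 11 + 2 = 13.
§3 applies (level before this adjustment is 13 ≥ 12, so +3): 13 + 3 = 16.
§4 applies: 16 − 3 = 13.
§5 applies: 13 − 1 = 12.
§6 applies: 12 + 3 = 15.
§7 does not apply.
§8 applies (level before this adjustment is 15 ≥ 8, so +4): 15 + 4 = 19.
Final offense level: 19.
Criminal history: 6 prior points → Category II (3-6).
Level 19 falls in the 16-23 band.
Grid: Level 16-23 × Category II = 70-82 months.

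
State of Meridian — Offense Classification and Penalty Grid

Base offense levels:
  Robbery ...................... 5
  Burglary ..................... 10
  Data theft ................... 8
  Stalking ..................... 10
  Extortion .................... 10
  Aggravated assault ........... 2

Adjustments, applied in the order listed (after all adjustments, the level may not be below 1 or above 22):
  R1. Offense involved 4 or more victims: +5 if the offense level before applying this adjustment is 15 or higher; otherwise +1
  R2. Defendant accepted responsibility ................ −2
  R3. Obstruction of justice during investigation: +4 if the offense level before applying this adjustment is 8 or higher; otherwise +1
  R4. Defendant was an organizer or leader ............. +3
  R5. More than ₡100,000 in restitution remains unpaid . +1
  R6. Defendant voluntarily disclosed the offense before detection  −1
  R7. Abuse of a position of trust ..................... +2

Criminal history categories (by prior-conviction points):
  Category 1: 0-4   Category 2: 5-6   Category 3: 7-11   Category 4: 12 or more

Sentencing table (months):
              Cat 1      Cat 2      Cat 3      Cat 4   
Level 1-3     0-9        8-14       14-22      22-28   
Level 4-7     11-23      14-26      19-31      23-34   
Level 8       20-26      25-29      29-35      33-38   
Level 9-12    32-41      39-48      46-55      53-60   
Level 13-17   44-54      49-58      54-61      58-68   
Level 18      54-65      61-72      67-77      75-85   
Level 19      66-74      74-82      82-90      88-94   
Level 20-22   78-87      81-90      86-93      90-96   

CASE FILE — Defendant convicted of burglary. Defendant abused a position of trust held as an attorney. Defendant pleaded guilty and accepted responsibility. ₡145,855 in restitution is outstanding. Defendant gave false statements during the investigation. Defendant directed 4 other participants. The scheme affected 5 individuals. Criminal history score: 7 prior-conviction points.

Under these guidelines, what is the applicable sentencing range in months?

82-90 months

Base offense level for burglary: 10.
R1 applies (level before this adjustment is 10 < 15, so +1): 10 + 1 = 11.
R2 applies: 11 − 2 = 9.
R3 applies (level before this adjustment is 9 ≥ 8, so +4): 9 + 4 = 13.
R4 applies: 13 + 3 = 16.
R5 applies: 16 + 1 = 17.
R6 does not apply.
R7 applies: 17 + 2 = 19.
Final offense level: 19.
Criminal history: 7 prior points → Category 3 (7-11).
Level 19 falls in the 19 band.
Grid: Level 19 × Category 3 = 82-90 months.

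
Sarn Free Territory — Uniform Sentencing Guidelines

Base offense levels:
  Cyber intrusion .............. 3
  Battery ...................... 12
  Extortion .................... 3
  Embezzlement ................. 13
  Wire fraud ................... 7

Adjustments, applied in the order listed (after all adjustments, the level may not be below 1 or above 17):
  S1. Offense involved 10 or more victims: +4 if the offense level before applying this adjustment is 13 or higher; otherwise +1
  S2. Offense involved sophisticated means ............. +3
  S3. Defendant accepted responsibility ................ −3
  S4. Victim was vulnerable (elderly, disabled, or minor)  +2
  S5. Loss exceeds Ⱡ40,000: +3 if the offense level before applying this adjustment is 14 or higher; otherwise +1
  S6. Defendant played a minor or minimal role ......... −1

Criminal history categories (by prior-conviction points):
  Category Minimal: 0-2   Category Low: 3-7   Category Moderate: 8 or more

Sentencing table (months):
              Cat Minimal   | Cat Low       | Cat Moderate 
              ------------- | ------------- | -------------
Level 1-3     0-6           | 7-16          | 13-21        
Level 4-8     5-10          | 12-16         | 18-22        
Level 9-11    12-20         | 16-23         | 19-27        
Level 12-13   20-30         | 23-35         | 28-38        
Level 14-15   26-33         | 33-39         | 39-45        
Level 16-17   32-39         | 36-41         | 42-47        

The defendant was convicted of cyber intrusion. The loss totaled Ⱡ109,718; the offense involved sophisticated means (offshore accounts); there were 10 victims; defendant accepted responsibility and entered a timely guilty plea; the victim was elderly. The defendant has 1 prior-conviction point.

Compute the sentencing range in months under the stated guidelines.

5-10 months

Base offense level for cyber intrusion: 3.
S1 applies (level before this adjustment is 3 < 13, so +1): 3 + 1 = 4.
S2 applies: 4 + 3 = 7.
S3 applies: 7 − 3 = 4.
S4 applies: 4 + 2 = 6.
S5 applies (level before this adjustment is 6 < 14, so +1): 6 + 1 = 7.
S6 does not apply.
Final offense level: 7.
Criminal history: 1 prior point → Category Minimal (0-2).
Level 7 falls in the 4-8 band.
Grid: Level 4-8 × Category Minimal = 5-10 months.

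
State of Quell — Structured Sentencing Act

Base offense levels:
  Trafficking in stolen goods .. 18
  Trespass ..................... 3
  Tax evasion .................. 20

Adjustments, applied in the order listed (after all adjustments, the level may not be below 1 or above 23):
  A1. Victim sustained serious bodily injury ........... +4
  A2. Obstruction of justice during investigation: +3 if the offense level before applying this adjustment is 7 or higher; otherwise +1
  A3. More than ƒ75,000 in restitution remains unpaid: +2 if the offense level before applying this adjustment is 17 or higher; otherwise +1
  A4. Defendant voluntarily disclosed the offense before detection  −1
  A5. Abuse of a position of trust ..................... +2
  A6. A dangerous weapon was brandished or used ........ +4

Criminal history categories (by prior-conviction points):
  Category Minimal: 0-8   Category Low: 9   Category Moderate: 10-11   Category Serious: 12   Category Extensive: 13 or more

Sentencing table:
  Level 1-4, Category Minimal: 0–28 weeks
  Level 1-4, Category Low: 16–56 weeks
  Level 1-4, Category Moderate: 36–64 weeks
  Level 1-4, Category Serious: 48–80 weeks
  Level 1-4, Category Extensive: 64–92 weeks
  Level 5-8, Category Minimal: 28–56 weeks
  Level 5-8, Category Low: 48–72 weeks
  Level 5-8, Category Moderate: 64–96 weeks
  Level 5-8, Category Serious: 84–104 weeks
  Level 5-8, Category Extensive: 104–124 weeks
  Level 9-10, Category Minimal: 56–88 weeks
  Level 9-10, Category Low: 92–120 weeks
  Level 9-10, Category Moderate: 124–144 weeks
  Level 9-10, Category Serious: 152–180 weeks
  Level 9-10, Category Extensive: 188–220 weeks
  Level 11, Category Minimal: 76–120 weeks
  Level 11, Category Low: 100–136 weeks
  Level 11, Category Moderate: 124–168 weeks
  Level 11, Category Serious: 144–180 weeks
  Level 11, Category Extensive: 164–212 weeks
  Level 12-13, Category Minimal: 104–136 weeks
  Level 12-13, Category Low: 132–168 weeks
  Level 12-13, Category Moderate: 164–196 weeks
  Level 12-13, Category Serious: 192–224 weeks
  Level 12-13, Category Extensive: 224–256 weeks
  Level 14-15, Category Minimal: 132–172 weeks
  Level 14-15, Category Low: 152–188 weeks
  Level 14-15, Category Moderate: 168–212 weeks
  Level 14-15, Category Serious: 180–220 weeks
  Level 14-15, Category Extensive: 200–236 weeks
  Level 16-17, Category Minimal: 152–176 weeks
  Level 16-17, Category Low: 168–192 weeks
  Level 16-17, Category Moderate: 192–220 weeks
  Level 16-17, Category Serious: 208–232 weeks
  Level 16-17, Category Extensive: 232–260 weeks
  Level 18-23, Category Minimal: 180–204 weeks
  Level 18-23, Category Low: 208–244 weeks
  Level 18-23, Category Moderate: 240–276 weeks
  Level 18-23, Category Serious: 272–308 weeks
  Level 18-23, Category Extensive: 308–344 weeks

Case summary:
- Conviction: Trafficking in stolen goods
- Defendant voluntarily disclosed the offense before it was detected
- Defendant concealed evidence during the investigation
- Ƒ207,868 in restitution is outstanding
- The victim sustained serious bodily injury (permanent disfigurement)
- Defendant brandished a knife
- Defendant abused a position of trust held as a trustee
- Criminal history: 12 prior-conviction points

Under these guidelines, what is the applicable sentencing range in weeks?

Base offense level for trafficking in stolen goods: 18.
A1 applies: 18 + 4 = 22.
A2 applies (level before this adjustment is 22 ≥ 7, so +3): 22 + 3 = 25.
A3 applies (level before this adjustment is 25 ≥ 17, so +2): 25 + 2 = 27.
A4 applies: 27 − 1 = 26.
A5 applies: 26 + 2 = 28.
A6 applies: 28 + 4 = 32.
Level 32 exceeds the maximum of 23; capped at 23.
Final offense level: 23.
Criminal history: 12 prior points → Category Serious (12).
Level 23 falls in the 18-23 band.
Grid: Level 18-23 × Category Serious = 272-308 weeks.

272-308 weeks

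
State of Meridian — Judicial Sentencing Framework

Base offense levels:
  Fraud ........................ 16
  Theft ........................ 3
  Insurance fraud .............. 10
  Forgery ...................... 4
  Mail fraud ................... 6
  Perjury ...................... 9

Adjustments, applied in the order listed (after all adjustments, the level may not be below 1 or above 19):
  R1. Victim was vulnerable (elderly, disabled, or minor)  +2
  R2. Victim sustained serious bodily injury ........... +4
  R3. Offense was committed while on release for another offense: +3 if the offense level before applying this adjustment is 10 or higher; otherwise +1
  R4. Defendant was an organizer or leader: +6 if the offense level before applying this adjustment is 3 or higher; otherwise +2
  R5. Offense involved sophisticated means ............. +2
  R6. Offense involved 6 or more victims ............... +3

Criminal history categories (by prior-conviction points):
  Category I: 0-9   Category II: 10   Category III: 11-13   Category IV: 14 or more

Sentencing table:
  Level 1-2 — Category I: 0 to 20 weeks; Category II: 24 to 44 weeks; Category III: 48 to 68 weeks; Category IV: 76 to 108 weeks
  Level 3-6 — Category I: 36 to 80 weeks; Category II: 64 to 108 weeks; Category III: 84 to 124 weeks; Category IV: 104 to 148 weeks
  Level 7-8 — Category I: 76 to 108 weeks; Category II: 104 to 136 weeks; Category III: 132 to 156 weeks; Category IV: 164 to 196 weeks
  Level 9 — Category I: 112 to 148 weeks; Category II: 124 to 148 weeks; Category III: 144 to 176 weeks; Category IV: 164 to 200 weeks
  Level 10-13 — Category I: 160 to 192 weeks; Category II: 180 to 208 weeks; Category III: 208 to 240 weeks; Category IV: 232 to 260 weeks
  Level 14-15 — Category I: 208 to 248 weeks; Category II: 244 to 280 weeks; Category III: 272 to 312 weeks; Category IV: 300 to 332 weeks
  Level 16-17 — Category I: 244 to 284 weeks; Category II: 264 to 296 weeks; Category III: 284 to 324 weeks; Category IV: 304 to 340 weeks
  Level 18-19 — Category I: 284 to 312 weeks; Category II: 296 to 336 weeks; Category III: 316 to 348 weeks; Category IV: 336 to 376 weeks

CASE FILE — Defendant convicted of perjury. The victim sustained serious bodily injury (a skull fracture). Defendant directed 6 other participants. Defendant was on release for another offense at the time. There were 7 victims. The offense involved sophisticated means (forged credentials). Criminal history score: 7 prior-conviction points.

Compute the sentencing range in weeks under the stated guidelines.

Base offense level for perjury: 9.
R2 applies: 9 + 4 = 13.
R3 applies (level before this adjustment is 13 ≥ 10, so +3): 13 + 3 = 16.
R4 applies (level before this adjustment is 16 ≥ 3, so +6): 16 + 6 = 22.
R5 applies: 22 + 2 = 24.
R6 applies: 24 + 3 = 27.
Level 27 exceeds the maximum of 19; capped at 19.
Final offense level: 19.
Criminal history: 7 prior points → Category I (0-9).
Level 19 falls in the 18-19 band.
Grid: Level 18-19 × Category I = 284-312 weeks.

284-312 weeks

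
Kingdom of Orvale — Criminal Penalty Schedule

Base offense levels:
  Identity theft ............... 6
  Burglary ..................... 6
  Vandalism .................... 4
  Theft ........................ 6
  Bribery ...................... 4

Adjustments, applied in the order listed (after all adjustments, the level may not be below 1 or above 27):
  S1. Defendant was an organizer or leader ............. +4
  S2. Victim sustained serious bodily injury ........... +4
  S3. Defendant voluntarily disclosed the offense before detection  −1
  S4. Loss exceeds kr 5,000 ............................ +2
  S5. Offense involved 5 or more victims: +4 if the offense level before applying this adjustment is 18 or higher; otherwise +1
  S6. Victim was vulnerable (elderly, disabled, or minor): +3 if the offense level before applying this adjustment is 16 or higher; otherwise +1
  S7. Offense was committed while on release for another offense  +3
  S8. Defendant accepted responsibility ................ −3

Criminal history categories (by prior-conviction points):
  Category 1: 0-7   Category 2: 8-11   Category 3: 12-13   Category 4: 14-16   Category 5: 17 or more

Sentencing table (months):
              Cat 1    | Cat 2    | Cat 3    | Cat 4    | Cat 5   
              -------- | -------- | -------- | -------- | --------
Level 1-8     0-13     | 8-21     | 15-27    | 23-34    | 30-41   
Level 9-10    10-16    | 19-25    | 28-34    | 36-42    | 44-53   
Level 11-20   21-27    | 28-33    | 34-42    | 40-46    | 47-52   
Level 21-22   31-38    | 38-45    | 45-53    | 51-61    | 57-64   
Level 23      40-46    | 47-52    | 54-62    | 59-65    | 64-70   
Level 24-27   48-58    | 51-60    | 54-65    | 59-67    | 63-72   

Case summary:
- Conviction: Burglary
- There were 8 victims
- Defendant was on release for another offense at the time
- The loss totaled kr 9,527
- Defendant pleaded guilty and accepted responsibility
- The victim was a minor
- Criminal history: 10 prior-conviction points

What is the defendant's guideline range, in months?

Base offense level for burglary: 6.
S4 applies: 6 + 2 = 8.
S5 applies (level before this adjustment is 8 < 18, so +1): 8 + 1 = 9.
S6 applies (level before this adjustment is 9 < 16, so +1): 9 + 1 = 10.
S7 applies: 10 + 3 = 13.
S8 applies: 13 − 3 = 10.
Final offense level: 10.
Criminal history: 10 prior points → Category 2 (8-11).
Level 10 falls in the 9-10 band.
Grid: Level 9-10 × Category 2 = 19-25 months.

19-25 months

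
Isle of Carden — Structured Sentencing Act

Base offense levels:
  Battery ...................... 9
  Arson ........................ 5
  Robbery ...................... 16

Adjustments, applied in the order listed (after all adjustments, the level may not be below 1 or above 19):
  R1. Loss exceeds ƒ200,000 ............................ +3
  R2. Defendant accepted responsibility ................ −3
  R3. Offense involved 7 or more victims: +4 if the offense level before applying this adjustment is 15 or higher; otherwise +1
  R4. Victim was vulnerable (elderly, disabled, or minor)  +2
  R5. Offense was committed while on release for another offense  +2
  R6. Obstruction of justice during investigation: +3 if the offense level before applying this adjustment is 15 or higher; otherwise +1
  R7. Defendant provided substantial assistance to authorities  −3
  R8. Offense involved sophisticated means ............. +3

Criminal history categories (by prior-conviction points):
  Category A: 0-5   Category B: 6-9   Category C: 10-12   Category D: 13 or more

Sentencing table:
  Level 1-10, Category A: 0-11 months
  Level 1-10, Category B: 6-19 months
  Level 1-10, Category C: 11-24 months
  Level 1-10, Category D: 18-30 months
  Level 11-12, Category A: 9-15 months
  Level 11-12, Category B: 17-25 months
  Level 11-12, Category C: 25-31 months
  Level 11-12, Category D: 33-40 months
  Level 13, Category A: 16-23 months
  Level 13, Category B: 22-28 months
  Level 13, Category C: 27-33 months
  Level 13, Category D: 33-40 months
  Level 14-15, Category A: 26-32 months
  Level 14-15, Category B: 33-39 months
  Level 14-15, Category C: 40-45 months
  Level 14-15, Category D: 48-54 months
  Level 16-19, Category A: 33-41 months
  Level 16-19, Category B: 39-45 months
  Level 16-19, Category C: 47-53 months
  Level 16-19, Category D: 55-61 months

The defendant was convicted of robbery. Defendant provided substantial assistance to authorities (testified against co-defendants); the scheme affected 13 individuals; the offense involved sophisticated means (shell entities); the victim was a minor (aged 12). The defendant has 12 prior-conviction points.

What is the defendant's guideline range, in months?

47-53 months

Base offense level for robbery: 16.
R1 does not apply.
R2 does not apply.
R3 applies (level before this adjustment is 16 ≥ 15, so +4): 16 + 4 = 20.
R4 applies: 20 + 2 = 22.
R6 does not apply.
R7 applies: 22 − 3 = 19.
R8 applies: 19 + 3 = 22.
Level 22 exceeds the maximum of 19; capped at 19.
Final offense level: 19.
Criminal history: 12 prior points → Category C (10-12).
Level 19 falls in the 16-19 band.
Grid: Level 16-19 × Category C = 47-53 months.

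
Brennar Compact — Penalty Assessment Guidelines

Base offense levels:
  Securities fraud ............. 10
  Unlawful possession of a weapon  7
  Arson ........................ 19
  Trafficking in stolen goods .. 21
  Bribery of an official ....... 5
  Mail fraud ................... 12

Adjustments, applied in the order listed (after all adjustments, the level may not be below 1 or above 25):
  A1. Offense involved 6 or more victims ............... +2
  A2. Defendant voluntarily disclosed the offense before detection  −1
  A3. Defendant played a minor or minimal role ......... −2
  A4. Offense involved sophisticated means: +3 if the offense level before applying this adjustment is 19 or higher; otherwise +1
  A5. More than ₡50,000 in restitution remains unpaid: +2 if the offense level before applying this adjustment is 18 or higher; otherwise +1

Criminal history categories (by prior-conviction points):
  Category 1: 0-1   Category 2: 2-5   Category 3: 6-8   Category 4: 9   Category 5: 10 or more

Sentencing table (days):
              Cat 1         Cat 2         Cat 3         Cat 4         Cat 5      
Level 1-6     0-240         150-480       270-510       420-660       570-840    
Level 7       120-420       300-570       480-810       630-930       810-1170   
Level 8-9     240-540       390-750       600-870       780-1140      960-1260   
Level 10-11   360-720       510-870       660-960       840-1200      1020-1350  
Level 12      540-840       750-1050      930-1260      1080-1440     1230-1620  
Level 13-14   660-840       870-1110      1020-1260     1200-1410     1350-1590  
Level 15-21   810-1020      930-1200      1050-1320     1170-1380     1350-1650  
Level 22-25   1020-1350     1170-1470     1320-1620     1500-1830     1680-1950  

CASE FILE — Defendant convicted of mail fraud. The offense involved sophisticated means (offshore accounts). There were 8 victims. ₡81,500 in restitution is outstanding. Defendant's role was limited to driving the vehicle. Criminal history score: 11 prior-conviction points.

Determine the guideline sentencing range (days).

Base offense level for mail fraud: 12.
A1 applies: 12 + 2 = 14.
A2 does not apply.
A3 applies: 14 − 2 = 12.
A4 applies (level before this adjustment is 12 < 19, so +1): 12 + 1 = 13.
A5 applies (level before this adjustment is 13 < 18, so +1): 13 + 1 = 14.
Final offense level: 14.
Criminal history: 11 prior points → Category 5 (10+).
Level 14 falls in the 13-14 band.
Grid: Level 13-14 × Category 5 = 1350-1590 days.

1350-1590 days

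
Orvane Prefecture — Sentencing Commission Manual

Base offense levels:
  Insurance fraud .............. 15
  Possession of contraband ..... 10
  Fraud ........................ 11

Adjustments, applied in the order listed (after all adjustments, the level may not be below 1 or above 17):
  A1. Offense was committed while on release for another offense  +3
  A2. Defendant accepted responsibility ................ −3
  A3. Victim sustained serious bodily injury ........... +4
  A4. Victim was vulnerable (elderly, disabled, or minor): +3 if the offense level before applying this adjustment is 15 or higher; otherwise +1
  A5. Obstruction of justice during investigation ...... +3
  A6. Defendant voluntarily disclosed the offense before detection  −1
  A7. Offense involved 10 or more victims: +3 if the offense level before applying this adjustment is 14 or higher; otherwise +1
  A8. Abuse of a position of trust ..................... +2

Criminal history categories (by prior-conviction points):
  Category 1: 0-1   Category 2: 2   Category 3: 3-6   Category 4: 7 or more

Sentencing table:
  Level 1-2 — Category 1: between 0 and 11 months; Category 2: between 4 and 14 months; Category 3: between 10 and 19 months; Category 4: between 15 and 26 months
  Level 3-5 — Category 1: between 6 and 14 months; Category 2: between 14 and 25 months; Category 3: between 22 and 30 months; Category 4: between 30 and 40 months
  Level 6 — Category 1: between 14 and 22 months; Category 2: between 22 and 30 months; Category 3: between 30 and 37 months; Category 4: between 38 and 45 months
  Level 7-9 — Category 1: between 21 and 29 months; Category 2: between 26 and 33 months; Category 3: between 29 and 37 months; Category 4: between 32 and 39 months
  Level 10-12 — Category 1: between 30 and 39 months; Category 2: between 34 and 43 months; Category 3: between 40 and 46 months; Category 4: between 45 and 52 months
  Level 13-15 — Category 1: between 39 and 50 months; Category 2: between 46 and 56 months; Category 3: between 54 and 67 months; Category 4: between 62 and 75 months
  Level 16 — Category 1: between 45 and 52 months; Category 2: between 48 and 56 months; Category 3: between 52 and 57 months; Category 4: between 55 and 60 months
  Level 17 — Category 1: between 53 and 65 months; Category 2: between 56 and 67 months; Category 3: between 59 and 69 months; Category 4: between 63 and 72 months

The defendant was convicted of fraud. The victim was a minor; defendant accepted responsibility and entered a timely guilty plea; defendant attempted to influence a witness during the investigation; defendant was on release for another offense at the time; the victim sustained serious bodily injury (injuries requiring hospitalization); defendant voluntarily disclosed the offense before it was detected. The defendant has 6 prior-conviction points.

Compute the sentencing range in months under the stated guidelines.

59-69 months

Base offense level for fraud: 11.
A1 applies: 11 + 3 = 14.
A2 applies: 14 − 3 = 11.
A3 applies: 11 + 4 = 15.
A4 applies (level before this adjustment is 15 ≥ 15, so +3): 15 + 3 = 18.
A5 applies: 18 + 3 = 21.
A6 applies: 21 − 1 = 20.
A8 does not apply.
Level 20 exceeds the maximum of 17; capped at 17.
Final offense level: 17.
Criminal history: 6 prior points → Category 3 (3-6).
Level 17 falls in the 17 band.
Grid: Level 17 × Category 3 = 59-69 months.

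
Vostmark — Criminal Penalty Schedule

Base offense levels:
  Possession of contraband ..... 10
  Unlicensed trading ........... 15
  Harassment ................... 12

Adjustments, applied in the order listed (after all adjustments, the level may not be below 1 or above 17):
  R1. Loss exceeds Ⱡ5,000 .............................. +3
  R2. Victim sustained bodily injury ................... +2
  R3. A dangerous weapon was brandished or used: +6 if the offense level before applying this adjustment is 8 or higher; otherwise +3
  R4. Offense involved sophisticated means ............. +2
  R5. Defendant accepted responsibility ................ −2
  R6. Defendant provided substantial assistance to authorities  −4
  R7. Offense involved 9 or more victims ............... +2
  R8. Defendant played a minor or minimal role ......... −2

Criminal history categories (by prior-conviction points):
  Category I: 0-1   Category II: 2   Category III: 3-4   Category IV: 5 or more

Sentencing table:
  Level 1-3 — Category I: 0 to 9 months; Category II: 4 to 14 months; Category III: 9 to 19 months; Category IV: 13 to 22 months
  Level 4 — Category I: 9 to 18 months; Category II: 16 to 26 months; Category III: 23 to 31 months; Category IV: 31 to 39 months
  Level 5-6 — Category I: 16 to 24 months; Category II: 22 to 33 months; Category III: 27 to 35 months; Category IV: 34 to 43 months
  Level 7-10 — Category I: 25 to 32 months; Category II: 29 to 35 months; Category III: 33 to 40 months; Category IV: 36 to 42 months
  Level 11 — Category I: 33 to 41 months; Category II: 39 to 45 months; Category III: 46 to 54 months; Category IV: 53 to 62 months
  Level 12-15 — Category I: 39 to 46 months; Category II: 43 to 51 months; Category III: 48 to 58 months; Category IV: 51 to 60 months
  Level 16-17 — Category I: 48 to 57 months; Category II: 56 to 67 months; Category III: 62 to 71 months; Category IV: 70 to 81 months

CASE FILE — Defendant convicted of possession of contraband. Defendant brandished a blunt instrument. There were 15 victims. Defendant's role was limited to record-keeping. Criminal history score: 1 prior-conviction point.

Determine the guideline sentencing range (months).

Base offense level for possession of contraband: 10.
R3 applies (level before this adjustment is 10 ≥ 8, so +6): 10 + 6 = 16.
R4 does not apply.
R5 does not apply.
R7 applies: 16 + 2 = 18.
R8 applies: 18 − 2 = 16.
Final offense level: 16.
Criminal history: 1 prior point → Category I (0-1).
Level 16 falls in the 16-17 band.
Grid: Level 16-17 × Category I = 48-57 months.

48-57 months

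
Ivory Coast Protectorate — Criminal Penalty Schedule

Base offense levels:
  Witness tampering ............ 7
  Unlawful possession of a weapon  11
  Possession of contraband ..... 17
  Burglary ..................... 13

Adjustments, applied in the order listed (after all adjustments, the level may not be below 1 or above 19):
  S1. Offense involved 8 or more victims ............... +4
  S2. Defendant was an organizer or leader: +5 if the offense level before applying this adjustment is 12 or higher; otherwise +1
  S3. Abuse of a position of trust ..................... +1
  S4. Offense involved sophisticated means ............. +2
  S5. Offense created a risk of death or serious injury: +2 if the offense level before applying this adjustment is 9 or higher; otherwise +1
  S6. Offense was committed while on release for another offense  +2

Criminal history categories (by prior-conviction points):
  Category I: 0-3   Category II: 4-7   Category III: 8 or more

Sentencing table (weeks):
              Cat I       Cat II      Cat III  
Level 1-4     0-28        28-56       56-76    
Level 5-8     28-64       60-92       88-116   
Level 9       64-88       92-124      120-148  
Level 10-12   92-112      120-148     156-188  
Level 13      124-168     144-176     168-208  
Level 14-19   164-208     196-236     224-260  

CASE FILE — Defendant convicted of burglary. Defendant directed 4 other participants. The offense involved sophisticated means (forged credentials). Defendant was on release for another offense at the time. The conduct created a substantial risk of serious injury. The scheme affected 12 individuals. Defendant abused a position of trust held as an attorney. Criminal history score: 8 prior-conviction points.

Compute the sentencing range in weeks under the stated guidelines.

Base offense level for burglary: 13.
S1 applies: 13 + 4 = 17.
S2 applies (level before this adjustment is 17 ≥ 12, so +5): 17 + 5 = 22.
S3 applies: 22 + 1 = 23.
S4 applies: 23 + 2 = 25.
S5 applies (level before this adjustment is 25 ≥ 9, so +2): 25 + 2 = 27.
S6 applies: 27 + 2 = 29.
Level 29 exceeds the maximum of 19; capped at 19.
Final offense level: 19.
Criminal history: 8 prior points → Category III (8+).
Level 19 falls in the 14-19 band.
Grid: Level 14-19 × Category III = 224-260 weeks.

224-260 weeks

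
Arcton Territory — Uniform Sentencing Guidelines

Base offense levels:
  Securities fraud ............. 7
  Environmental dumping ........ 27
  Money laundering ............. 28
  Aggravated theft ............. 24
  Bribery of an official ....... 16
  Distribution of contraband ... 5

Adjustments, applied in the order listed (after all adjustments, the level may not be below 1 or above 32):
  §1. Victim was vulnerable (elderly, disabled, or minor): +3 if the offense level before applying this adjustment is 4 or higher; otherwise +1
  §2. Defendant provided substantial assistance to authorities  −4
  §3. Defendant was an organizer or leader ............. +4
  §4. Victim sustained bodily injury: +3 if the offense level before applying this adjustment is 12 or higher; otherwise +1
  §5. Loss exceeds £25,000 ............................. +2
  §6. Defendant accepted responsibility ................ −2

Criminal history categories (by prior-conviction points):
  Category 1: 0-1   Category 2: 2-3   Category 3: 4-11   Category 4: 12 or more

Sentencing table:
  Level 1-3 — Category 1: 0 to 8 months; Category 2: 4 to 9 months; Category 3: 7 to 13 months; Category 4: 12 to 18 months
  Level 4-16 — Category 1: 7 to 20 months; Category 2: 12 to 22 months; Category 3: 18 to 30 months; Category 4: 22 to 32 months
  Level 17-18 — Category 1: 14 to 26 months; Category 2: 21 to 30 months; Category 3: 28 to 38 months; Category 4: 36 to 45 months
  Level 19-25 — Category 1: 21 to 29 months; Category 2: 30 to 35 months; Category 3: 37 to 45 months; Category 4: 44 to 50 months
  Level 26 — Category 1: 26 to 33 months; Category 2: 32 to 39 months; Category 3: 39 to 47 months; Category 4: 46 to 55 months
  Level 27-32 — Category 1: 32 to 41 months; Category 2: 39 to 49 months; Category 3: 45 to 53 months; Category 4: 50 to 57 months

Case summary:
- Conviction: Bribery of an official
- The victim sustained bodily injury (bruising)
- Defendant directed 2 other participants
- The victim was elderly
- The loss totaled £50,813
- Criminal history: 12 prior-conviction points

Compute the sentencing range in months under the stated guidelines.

50-57 months

Base offense level for bribery of an official: 16.
§1 applies (level before this adjustment is 16 ≥ 4, so +3): 16 + 3 = 19.
§2 does not apply.
§3 applies: 19 + 4 = 23.
§4 applies (level before this adjustment is 23 ≥ 12, so +3): 23 + 3 = 26.
§5 applies: 26 + 2 = 28.
Final offense level: 28.
Criminal history: 12 prior points → Category 4 (12+).
Level 28 falls in the 27-32 band.
Grid: Level 27-32 × Category 4 = 50-57 months.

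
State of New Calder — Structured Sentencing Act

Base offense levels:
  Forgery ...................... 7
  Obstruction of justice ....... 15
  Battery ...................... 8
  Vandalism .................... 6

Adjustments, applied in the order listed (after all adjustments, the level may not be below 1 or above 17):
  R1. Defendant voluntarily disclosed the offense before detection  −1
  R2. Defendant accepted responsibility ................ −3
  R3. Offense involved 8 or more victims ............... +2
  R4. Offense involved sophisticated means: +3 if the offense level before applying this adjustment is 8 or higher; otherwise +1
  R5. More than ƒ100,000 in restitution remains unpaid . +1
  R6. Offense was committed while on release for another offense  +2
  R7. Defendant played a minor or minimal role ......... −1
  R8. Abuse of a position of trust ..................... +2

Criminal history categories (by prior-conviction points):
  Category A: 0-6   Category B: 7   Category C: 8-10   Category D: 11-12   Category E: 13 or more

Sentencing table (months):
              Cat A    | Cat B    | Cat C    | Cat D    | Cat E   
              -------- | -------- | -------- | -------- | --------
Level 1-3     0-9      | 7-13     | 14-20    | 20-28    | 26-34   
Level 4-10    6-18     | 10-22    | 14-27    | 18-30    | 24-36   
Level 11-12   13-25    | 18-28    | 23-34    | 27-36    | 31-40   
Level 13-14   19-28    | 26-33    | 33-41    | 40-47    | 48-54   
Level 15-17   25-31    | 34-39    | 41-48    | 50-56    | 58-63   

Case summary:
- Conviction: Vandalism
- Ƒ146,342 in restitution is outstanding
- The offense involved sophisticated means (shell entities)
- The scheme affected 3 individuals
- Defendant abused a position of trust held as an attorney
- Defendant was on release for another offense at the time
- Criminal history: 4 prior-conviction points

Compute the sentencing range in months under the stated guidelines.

13-25 months

Base offense level for vandalism: 6.
R1 does not apply.
R3 does not apply.
R4 applies (level before this adjustment is 6 < 8, so +1): 6 + 1 = 7.
R5 applies: 7 + 1 = 8.
R6 applies: 8 + 2 = 10.
R7 does not apply.
R8 applies: 10 + 2 = 12.
Final offense level: 12.
Criminal history: 4 prior points → Category A (0-6).
Level 12 falls in the 11-12 band.
Grid: Level 11-12 × Category A = 13-25 months.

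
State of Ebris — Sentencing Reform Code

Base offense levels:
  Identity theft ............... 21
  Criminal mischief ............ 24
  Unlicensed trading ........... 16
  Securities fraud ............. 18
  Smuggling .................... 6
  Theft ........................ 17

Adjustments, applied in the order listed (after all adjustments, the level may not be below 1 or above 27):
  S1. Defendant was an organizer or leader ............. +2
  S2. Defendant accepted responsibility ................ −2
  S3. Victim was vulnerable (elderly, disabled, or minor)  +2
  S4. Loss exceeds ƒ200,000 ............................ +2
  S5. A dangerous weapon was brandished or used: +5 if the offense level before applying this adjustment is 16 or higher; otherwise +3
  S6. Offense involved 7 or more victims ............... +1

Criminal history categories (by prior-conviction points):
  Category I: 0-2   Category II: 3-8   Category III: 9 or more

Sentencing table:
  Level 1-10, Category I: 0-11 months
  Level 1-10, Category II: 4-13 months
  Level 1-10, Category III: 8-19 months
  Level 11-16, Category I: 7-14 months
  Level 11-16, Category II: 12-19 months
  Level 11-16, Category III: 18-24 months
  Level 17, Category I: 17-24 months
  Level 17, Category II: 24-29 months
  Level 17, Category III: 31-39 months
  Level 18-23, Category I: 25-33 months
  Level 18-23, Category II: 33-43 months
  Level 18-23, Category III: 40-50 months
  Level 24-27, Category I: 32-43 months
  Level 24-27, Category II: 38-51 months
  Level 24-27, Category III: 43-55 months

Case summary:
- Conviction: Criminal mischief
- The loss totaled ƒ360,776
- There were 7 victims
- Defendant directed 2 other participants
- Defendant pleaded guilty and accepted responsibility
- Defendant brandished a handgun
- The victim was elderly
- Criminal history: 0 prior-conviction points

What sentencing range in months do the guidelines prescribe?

Base offense level for criminal mischief: 24.
S1 applies: 24 + 2 = 26.
S2 applies: 26 − 2 = 24.
S3 applies: 24 + 2 = 26.
S4 applies: 26 + 2 = 28.
S5 applies (level before this adjustment is 28 ≥ 16, so +5): 28 + 5 = 33.
S6 applies: 33 + 1 = 34.
Level 34 exceeds the maximum of 27; capped at 27.
Final offense level: 27.
Criminal history: 0 prior points → Category I (0-2).
Level 27 falls in the 24-27 band.
Grid: Level 24-27 × Category I = 32-43 months.

32-43 months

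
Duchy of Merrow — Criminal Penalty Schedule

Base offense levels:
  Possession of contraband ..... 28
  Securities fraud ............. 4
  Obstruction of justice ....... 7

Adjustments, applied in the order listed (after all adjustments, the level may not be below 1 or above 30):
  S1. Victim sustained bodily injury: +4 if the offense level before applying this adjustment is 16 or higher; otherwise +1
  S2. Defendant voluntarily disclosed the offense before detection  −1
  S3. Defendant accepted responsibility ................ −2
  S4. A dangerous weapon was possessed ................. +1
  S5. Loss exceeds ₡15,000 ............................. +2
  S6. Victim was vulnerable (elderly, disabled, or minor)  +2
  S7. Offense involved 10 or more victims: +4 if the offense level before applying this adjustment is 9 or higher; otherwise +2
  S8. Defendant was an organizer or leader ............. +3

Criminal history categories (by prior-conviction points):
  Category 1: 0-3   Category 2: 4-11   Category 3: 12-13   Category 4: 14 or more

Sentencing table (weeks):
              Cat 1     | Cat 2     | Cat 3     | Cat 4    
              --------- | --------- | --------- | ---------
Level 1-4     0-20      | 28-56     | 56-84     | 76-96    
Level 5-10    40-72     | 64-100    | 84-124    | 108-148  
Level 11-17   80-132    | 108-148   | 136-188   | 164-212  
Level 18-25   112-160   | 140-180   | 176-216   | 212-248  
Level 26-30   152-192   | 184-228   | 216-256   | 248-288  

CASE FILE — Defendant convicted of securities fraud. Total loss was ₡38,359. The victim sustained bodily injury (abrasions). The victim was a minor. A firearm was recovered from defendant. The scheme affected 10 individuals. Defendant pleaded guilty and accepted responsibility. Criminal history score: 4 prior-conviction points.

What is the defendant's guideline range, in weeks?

Base offense level for securities fraud: 4.
S1 applies (level before this adjustment is 4 < 16, so +1): 4 + 1 = 5.
S2 does not apply.
S3 applies: 5 − 2 = 3.
S4 applies: 3 + 1 = 4.
S5 applies: 4 + 2 = 6.
S6 applies: 6 + 2 = 8.
S7 applies (level before this adjustment is 8 < 9, so +2): 8 + 2 = 10.
Final offense level: 10.
Criminal history: 4 prior points → Category 2 (4-11).
Level 10 falls in the 5-10 band.
Grid: Level 5-10 × Category 2 = 64-100 weeks.

64-100 weeks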